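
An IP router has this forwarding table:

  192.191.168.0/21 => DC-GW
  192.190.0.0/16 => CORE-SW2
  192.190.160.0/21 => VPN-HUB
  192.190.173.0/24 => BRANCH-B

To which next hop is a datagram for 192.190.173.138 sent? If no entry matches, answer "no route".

Routes whose prefix contains 192.190.173.138:
  192.190.0.0/16 (192.190.0.0 - 192.190.255.255) -> CORE-SW2
  192.190.173.0/24 (192.190.173.0 - 192.190.173.255) -> BRANCH-B
Longest matching prefix is /24 -> next hop BRANCH-B.

BRANCH-B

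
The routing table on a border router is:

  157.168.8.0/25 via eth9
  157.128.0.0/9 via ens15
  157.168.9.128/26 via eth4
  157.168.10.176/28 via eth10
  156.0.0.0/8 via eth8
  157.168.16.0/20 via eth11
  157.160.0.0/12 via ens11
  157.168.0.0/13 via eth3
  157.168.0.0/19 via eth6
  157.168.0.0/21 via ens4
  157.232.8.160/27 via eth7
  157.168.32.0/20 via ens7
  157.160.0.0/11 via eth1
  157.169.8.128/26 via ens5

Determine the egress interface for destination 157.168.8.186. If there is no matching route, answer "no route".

eth6

Routes whose prefix contains 157.168.8.186:
  157.128.0.0/9 (157.128.0.0 - 157.255.255.255) -> ens15
  157.160.0.0/11 (157.160.0.0 - 157.191.255.255) -> eth1
  157.160.0.0/12 (157.160.0.0 - 157.175.255.255) -> ens11
  157.168.0.0/13 (157.168.0.0 - 157.175.255.255) -> eth3
  157.168.0.0/19 (157.168.0.0 - 157.168.31.255) -> eth6
More-specific entries that do NOT match:
  157.168.10.176/28 (157.168.10.176 - 157.168.10.191) does not contain 157.168.8.186
  157.232.8.160/27 (157.232.8.160 - 157.232.8.191) does not contain 157.168.8.186
  157.168.9.128/26 (157.168.9.128 - 157.168.9.191) does not contain 157.168.8.186
  157.169.8.128/26 (157.169.8.128 - 157.169.8.191) does not contain 157.168.8.186
  157.168.8.0/25 (157.168.8.0 - 157.168.8.127) does not contain 157.168.8.186
  157.168.0.0/21 (157.168.0.0 - 157.168.7.255) does not contain 157.168.8.186
  157.168.16.0/20 (157.168.16.0 - 157.168.31.255) does not contain 157.168.8.186
  157.168.32.0/20 (157.168.32.0 - 157.168.47.255) does not contain 157.168.8.186
Longest matching prefix is /19 -> interface eth6.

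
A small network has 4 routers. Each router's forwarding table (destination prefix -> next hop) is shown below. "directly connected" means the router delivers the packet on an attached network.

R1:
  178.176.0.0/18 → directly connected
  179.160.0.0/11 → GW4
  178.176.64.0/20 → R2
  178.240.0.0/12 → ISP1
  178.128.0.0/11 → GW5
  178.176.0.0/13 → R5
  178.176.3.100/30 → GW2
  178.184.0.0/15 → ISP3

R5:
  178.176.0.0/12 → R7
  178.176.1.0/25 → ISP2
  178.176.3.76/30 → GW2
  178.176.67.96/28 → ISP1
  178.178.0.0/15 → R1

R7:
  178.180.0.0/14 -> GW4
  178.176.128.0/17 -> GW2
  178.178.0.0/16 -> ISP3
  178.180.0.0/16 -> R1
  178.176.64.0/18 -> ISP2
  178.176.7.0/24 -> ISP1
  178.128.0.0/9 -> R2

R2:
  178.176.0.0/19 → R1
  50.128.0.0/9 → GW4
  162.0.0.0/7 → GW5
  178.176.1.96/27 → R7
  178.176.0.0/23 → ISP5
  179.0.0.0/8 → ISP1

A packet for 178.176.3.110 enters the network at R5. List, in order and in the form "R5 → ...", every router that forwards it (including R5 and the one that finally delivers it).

At R5: longest match for 178.176.3.110 is 178.176.0.0/12 -> R7
At R7: longest match for 178.176.3.110 is 178.128.0.0/9 -> R2
At R2: longest match for 178.176.3.110 is 178.176.0.0/19 -> R1
At R1: longest match for 178.176.3.110 is 178.176.0.0/18 -> directly connected

R5 → R7 → R2 → R1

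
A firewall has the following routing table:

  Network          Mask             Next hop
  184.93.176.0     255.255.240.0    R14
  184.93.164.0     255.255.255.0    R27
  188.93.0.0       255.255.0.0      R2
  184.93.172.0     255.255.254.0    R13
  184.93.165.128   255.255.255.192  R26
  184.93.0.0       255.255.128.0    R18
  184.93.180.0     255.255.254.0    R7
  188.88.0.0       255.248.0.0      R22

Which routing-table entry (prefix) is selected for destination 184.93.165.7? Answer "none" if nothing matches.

184.93.165.7 is outside every listed prefix and there is no default route.

none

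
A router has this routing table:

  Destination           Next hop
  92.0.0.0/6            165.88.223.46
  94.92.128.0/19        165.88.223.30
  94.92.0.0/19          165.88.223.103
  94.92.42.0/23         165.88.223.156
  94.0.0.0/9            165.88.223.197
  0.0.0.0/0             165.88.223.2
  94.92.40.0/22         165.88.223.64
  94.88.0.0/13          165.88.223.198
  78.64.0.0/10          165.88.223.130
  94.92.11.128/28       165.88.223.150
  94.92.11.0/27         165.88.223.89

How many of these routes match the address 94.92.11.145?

5

Prefixes containing 94.92.11.145:
  0.0.0.0/0 (default, matches everything)
  92.0.0.0/6 (92.0.0.0 - 95.255.255.255)
  94.0.0.0/9 (94.0.0.0 - 94.127.255.255)
  94.88.0.0/13 (94.88.0.0 - 94.95.255.255)
  94.92.0.0/19 (94.92.0.0 - 94.92.31.255)
Total matching entries: 5.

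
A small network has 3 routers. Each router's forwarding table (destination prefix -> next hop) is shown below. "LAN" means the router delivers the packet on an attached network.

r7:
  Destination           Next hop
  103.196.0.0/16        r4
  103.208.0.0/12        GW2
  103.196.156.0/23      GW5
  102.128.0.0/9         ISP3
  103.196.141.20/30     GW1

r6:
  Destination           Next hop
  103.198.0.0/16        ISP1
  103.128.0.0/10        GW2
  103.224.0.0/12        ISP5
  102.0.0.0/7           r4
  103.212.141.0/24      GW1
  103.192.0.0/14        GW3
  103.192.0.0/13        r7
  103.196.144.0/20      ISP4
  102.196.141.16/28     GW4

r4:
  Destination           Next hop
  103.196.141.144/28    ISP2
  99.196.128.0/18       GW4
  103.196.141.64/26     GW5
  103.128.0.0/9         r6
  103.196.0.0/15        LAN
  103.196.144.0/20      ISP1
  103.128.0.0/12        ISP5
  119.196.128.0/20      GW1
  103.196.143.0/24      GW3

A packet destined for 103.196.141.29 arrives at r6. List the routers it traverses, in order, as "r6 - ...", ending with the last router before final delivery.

r6 - r7 - r4

At r6: longest match for 103.196.141.29 is 103.192.0.0/13 -> r7
At r7: longest match for 103.196.141.29 is 103.196.0.0/16 -> r4
At r4: longest match for 103.196.141.29 is 103.196.0.0/15 -> LAN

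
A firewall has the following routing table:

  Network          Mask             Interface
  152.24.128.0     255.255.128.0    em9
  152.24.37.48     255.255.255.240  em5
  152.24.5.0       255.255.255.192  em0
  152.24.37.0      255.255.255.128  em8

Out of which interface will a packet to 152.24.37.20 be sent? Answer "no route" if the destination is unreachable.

Routes whose prefix contains 152.24.37.20:
  152.24.37.0/25 (152.24.37.0 - 152.24.37.127) -> em8
More-specific entries that do NOT match:
  152.24.37.48/28 (152.24.37.48 - 152.24.37.63) does not contain 152.24.37.20
  152.24.5.0/26 (152.24.5.0 - 152.24.5.63) does not contain 152.24.37.20
Longest matching prefix is /25 -> interface em8.

em8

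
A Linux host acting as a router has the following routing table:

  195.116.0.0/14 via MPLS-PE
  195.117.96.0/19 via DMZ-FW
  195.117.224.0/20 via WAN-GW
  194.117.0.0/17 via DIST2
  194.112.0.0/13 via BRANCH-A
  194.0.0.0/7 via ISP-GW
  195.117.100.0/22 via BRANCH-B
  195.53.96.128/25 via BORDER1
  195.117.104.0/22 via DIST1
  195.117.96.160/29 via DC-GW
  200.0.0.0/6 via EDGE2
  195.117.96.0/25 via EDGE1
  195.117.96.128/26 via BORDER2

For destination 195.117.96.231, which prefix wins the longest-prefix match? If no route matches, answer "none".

Entries matching 195.117.96.231:
  194.0.0.0/7 (194.0.0.0 - 195.255.255.255)
  195.116.0.0/14 (195.116.0.0 - 195.119.255.255)
  195.117.96.0/19 (195.117.96.0 - 195.117.127.255)
Most specific is 195.117.96.0/19.

195.117.96.0/19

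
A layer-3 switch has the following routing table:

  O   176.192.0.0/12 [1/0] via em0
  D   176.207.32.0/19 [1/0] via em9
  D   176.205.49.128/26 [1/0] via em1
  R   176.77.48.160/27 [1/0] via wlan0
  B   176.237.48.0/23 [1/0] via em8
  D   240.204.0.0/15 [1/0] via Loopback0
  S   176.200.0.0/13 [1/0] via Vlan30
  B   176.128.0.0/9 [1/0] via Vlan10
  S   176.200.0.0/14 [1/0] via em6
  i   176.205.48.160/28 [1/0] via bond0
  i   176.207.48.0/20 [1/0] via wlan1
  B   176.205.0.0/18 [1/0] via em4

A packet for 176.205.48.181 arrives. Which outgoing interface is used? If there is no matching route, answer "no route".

em4

Routes whose prefix contains 176.205.48.181:
  176.128.0.0/9 (176.128.0.0 - 176.255.255.255) -> Vlan10
  176.192.0.0/12 (176.192.0.0 - 176.207.255.255) -> em0
  176.200.0.0/13 (176.200.0.0 - 176.207.255.255) -> Vlan30
  176.205.0.0/18 (176.205.0.0 - 176.205.63.255) -> em4
More-specific entries that do NOT match:
  176.205.48.160/28 (176.205.48.160 - 176.205.48.175) does not contain 176.205.48.181
  176.77.48.160/27 (176.77.48.160 - 176.77.48.191) does not contain 176.205.48.181
  176.205.49.128/26 (176.205.49.128 - 176.205.49.191) does not contain 176.205.48.181
  176.237.48.0/23 (176.237.48.0 - 176.237.49.255) does not contain 176.205.48.181
  176.207.48.0/20 (176.207.48.0 - 176.207.63.255) does not contain 176.205.48.181
  176.207.32.0/19 (176.207.32.0 - 176.207.63.255) does not contain 176.205.48.181
Longest matching prefix is /18 -> interface em4.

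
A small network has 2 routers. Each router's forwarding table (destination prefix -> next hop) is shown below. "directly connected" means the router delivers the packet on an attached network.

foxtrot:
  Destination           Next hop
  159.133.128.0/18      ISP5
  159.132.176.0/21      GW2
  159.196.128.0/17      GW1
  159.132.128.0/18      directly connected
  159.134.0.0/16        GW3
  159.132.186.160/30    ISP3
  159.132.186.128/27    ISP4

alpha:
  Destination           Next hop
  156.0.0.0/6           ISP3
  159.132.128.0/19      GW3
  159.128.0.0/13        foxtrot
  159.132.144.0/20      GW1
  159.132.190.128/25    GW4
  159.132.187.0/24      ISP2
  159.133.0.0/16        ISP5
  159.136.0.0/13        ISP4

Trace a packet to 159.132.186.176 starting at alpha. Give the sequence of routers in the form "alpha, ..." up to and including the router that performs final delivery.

alpha, foxtrot

At alpha: longest match for 159.132.186.176 is 159.128.0.0/13 -> foxtrot
At foxtrot: longest match for 159.132.186.176 is 159.132.128.0/18 -> directly connected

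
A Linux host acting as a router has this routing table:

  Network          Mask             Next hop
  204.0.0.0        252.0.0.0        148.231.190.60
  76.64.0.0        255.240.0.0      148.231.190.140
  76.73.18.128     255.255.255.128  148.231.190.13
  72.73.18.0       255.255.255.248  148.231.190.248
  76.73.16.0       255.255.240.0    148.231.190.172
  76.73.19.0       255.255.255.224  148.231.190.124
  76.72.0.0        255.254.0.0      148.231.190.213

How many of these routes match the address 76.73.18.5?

Prefixes containing 76.73.18.5:
  76.64.0.0/12 (76.64.0.0 - 76.79.255.255)
  76.72.0.0/15 (76.72.0.0 - 76.73.255.255)
  76.73.16.0/20 (76.73.16.0 - 76.73.31.255)
Total matching entries: 3.

3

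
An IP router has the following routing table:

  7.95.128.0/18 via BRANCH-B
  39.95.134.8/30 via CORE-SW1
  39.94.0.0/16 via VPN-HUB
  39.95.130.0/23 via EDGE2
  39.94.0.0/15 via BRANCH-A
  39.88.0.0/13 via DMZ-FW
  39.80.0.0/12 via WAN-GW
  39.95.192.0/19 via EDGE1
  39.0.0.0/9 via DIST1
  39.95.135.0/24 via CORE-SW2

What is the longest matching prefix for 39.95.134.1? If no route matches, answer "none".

39.94.0.0/15

Entries matching 39.95.134.1:
  39.0.0.0/9 (39.0.0.0 - 39.127.255.255)
  39.80.0.0/12 (39.80.0.0 - 39.95.255.255)
  39.88.0.0/13 (39.88.0.0 - 39.95.255.255)
  39.94.0.0/15 (39.94.0.0 - 39.95.255.255)
Most specific is 39.94.0.0/15.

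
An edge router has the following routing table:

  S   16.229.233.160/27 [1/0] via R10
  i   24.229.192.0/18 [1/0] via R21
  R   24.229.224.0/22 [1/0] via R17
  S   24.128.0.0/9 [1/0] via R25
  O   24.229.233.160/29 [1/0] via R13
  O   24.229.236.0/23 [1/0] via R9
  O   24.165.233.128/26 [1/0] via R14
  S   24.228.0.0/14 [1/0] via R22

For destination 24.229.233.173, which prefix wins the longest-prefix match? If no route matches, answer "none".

Entries matching 24.229.233.173:
  24.128.0.0/9 (24.128.0.0 - 24.255.255.255)
  24.228.0.0/14 (24.228.0.0 - 24.231.255.255)
  24.229.192.0/18 (24.229.192.0 - 24.229.255.255)
Most specific is 24.229.192.0/18.

24.229.192.0/18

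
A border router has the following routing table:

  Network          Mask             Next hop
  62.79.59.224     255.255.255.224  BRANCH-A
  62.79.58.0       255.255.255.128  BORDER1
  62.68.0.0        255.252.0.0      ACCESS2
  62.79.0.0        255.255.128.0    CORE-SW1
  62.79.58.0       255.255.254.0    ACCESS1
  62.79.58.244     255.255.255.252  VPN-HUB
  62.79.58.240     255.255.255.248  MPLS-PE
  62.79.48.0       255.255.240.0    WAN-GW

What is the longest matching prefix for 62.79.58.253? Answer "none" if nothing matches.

62.79.58.0/23

Entries matching 62.79.58.253:
  62.79.0.0/17 (62.79.0.0 - 62.79.127.255)
  62.79.48.0/20 (62.79.48.0 - 62.79.63.255)
  62.79.58.0/23 (62.79.58.0 - 62.79.59.255)
Most specific is 62.79.58.0/23.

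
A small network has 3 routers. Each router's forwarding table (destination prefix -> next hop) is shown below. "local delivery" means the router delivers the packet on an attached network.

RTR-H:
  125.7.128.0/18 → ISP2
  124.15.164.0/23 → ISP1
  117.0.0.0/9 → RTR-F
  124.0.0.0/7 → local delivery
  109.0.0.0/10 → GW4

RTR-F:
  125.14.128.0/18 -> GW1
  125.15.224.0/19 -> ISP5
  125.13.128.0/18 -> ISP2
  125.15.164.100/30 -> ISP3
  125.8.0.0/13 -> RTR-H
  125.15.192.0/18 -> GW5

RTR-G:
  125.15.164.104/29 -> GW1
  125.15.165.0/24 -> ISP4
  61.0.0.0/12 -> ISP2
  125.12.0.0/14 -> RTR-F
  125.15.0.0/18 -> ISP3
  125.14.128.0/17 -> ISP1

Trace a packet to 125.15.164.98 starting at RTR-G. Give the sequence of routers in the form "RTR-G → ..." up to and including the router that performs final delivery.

At RTR-G: longest match for 125.15.164.98 is 125.12.0.0/14 -> RTR-F
At RTR-F: longest match for 125.15.164.98 is 125.8.0.0/13 -> RTR-H
At RTR-H: longest match for 125.15.164.98 is 124.0.0.0/7 -> local delivery

RTR-G → RTR-F → RTR-H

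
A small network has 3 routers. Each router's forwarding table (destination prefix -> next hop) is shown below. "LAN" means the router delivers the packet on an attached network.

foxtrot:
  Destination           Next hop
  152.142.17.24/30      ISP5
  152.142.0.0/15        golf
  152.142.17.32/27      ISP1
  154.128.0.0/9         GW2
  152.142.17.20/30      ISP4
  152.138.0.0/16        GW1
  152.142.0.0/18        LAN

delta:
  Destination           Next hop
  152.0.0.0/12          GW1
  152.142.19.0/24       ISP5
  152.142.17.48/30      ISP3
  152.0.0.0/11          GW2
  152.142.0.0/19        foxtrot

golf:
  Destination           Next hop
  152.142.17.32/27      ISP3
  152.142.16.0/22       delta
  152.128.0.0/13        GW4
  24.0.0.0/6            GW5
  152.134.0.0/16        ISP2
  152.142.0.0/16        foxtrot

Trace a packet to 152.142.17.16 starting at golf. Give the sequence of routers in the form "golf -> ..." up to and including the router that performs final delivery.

At golf: longest match for 152.142.17.16 is 152.142.16.0/22 -> delta
At delta: longest match for 152.142.17.16 is 152.142.0.0/19 -> foxtrot
At foxtrot: longest match for 152.142.17.16 is 152.142.0.0/18 -> LAN

golf -> delta -> foxtrot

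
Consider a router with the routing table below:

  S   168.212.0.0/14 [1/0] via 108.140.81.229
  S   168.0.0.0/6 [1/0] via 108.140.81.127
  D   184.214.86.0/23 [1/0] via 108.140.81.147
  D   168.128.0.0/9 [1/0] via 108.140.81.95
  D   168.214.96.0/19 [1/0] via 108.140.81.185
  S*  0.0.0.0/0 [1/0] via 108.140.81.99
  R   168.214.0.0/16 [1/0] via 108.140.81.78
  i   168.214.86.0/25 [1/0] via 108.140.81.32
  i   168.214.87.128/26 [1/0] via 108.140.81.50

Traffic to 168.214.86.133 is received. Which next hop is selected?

108.140.81.78

Routes whose prefix contains 168.214.86.133:
  0.0.0.0/0 (default, matches everything) -> 108.140.81.99
  168.0.0.0/6 (168.0.0.0 - 171.255.255.255) -> 108.140.81.127
  168.128.0.0/9 (168.128.0.0 - 168.255.255.255) -> 108.140.81.95
  168.212.0.0/14 (168.212.0.0 - 168.215.255.255) -> 108.140.81.229
  168.214.0.0/16 (168.214.0.0 - 168.214.255.255) -> 108.140.81.78
More-specific entries that do NOT match:
  168.214.87.128/26 (168.214.87.128 - 168.214.87.191) does not contain 168.214.86.133
  168.214.86.0/25 (168.214.86.0 - 168.214.86.127) does not contain 168.214.86.133
  184.214.86.0/23 (184.214.86.0 - 184.214.87.255) does not contain 168.214.86.133
  168.214.96.0/19 (168.214.96.0 - 168.214.127.255) does not contain 168.214.86.133
Longest matching prefix is /16 -> next hop 108.140.81.78.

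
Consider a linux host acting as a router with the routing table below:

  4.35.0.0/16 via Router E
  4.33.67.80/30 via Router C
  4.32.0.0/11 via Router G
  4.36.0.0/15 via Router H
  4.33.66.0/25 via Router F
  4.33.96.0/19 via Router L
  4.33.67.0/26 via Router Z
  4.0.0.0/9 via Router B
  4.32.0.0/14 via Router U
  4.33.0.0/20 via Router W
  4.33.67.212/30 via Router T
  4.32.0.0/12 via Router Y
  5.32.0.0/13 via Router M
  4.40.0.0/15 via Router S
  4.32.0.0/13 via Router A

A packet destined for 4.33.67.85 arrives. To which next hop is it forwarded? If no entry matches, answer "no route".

Routes whose prefix contains 4.33.67.85:
  4.0.0.0/9 (4.0.0.0 - 4.127.255.255) -> Router B
  4.32.0.0/11 (4.32.0.0 - 4.63.255.255) -> Router G
  4.32.0.0/12 (4.32.0.0 - 4.47.255.255) -> Router Y
  4.32.0.0/13 (4.32.0.0 - 4.39.255.255) -> Router A
  4.32.0.0/14 (4.32.0.0 - 4.35.255.255) -> Router U
More-specific entries that do NOT match:
  4.33.67.80/30 (4.33.67.80 - 4.33.67.83) does not contain 4.33.67.85
  4.33.67.212/30 (4.33.67.212 - 4.33.67.215) does not contain 4.33.67.85
  4.33.67.0/26 (4.33.67.0 - 4.33.67.63) does not contain 4.33.67.85
  4.33.66.0/25 (4.33.66.0 - 4.33.66.127) does not contain 4.33.67.85
  4.33.0.0/20 (4.33.0.0 - 4.33.15.255) does not contain 4.33.67.85
  4.33.96.0/19 (4.33.96.0 - 4.33.127.255) does not contain 4.33.67.85
  4.35.0.0/16 (4.35.0.0 - 4.35.255.255) does not contain 4.33.67.85
  4.36.0.0/15 (4.36.0.0 - 4.37.255.255) does not contain 4.33.67.85
  4.40.0.0/15 (4.40.0.0 - 4.41.255.255) does not contain 4.33.67.85
Longest matching prefix is /14 -> next hop Router U.

Router U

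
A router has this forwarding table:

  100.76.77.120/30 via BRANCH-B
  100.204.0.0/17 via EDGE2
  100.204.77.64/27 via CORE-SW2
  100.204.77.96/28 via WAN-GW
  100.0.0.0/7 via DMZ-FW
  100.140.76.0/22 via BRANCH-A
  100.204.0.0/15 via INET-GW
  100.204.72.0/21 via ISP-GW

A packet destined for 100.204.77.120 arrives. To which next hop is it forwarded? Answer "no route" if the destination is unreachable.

Routes whose prefix contains 100.204.77.120:
  100.0.0.0/7 (100.0.0.0 - 101.255.255.255) -> DMZ-FW
  100.204.0.0/15 (100.204.0.0 - 100.205.255.255) -> INET-GW
  100.204.0.0/17 (100.204.0.0 - 100.204.127.255) -> EDGE2
  100.204.72.0/21 (100.204.72.0 - 100.204.79.255) -> ISP-GW
More-specific entries that do NOT match:
  100.76.77.120/30 (100.76.77.120 - 100.76.77.123) does not contain 100.204.77.120
  100.204.77.96/28 (100.204.77.96 - 100.204.77.111) does not contain 100.204.77.120
  100.204.77.64/27 (100.204.77.64 - 100.204.77.95) does not contain 100.204.77.120
  100.140.76.0/22 (100.140.76.0 - 100.140.79.255) does not contain 100.204.77.120
Longest matching prefix is /21 -> next hop ISP-GW.

ISP-GW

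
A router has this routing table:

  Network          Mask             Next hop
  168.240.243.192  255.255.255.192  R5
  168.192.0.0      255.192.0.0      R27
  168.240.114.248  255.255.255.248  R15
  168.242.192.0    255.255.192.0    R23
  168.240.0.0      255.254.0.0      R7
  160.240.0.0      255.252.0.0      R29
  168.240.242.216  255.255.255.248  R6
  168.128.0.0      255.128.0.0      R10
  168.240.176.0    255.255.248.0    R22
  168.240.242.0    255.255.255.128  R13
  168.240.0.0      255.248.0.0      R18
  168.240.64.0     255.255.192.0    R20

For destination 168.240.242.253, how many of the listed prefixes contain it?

Prefixes containing 168.240.242.253:
  168.128.0.0/9 (168.128.0.0 - 168.255.255.255)
  168.192.0.0/10 (168.192.0.0 - 168.255.255.255)
  168.240.0.0/13 (168.240.0.0 - 168.247.255.255)
  168.240.0.0/15 (168.240.0.0 - 168.241.255.255)
Total matching entries: 4.

4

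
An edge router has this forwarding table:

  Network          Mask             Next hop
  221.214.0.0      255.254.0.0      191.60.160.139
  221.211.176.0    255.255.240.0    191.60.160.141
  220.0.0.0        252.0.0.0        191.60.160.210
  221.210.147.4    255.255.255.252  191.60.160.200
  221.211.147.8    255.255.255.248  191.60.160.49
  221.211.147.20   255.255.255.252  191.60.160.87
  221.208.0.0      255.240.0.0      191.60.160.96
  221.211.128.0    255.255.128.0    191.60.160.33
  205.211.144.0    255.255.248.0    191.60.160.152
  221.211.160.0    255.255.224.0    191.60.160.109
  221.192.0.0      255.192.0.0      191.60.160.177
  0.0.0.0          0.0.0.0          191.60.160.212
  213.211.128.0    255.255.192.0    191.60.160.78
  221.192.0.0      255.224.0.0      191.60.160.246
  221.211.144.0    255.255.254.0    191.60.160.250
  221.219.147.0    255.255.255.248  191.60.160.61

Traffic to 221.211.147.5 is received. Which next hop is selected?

Routes whose prefix contains 221.211.147.5:
  0.0.0.0/0 (default, matches everything) -> 191.60.160.212
  220.0.0.0/6 (220.0.0.0 - 223.255.255.255) -> 191.60.160.210
  221.192.0.0/10 (221.192.0.0 - 221.255.255.255) -> 191.60.160.177
  221.192.0.0/11 (221.192.0.0 - 221.223.255.255) -> 191.60.160.246
  221.208.0.0/12 (221.208.0.0 - 221.223.255.255) -> 191.60.160.96
  221.211.128.0/17 (221.211.128.0 - 221.211.255.255) -> 191.60.160.33
More-specific entries that do NOT match:
  221.210.147.4/30 (221.210.147.4 - 221.210.147.7) does not contain 221.211.147.5
  221.211.147.20/30 (221.211.147.20 - 221.211.147.23) does not contain 221.211.147.5
  221.211.147.8/29 (221.211.147.8 - 221.211.147.15) does not contain 221.211.147.5
  221.219.147.0/29 (221.219.147.0 - 221.219.147.7) does not contain 221.211.147.5
  221.211.144.0/23 (221.211.144.0 - 221.211.145.255) does not contain 221.211.147.5
  205.211.144.0/21 (205.211.144.0 - 205.211.151.255) does not contain 221.211.147.5
  221.211.176.0/20 (221.211.176.0 - 221.211.191.255) does not contain 221.211.147.5
  221.211.160.0/19 (221.211.160.0 - 221.211.191.255) does not contain 221.211.147.5
  213.211.128.0/18 (213.211.128.0 - 213.211.191.255) does not contain 221.211.147.5
Longest matching prefix is /17 -> next hop 191.60.160.33.

191.60.160.33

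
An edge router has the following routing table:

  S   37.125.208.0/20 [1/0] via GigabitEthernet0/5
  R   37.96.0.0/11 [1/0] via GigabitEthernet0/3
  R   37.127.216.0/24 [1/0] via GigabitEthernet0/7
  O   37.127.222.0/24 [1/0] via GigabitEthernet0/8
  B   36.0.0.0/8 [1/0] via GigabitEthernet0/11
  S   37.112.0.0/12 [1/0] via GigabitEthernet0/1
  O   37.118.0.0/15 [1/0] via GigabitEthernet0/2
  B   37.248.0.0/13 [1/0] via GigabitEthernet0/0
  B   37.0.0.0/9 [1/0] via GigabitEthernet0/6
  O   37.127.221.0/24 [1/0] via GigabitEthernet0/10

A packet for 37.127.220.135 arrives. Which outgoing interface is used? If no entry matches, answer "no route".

GigabitEthernet0/1

Routes whose prefix contains 37.127.220.135:
  37.0.0.0/9 (37.0.0.0 - 37.127.255.255) -> GigabitEthernet0/6
  37.96.0.0/11 (37.96.0.0 - 37.127.255.255) -> GigabitEthernet0/3
  37.112.0.0/12 (37.112.0.0 - 37.127.255.255) -> GigabitEthernet0/1
More-specific entries that do NOT match:
  37.127.216.0/24 (37.127.216.0 - 37.127.216.255) does not contain 37.127.220.135
  37.127.222.0/24 (37.127.222.0 - 37.127.222.255) does not contain 37.127.220.135
  37.127.221.0/24 (37.127.221.0 - 37.127.221.255) does not contain 37.127.220.135
  37.125.208.0/20 (37.125.208.0 - 37.125.223.255) does not contain 37.127.220.135
  37.118.0.0/15 (37.118.0.0 - 37.119.255.255) does not contain 37.127.220.135
  37.248.0.0/13 (37.248.0.0 - 37.255.255.255) does not contain 37.127.220.135
Longest matching prefix is /12 -> interface GigabitEthernet0/1.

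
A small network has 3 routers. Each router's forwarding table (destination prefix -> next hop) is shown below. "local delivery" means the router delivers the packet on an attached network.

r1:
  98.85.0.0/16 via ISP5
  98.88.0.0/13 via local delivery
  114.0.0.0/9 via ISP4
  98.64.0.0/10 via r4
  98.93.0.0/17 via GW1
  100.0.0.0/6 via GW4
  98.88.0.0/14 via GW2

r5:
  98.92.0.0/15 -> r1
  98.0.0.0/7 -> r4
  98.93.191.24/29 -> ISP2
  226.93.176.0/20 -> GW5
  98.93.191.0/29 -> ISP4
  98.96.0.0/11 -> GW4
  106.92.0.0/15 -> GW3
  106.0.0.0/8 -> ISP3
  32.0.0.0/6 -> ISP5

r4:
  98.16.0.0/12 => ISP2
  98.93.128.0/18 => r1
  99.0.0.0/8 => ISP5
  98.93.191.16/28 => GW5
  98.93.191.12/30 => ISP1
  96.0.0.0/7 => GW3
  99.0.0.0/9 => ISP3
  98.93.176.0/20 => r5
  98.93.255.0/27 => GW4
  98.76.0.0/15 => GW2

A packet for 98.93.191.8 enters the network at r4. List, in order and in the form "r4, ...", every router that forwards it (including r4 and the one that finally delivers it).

r4, r5, r1

At r4: longest match for 98.93.191.8 is 98.93.176.0/20 -> r5
At r5: longest match for 98.93.191.8 is 98.92.0.0/15 -> r1
At r1: longest match for 98.93.191.8 is 98.88.0.0/13 -> local delivery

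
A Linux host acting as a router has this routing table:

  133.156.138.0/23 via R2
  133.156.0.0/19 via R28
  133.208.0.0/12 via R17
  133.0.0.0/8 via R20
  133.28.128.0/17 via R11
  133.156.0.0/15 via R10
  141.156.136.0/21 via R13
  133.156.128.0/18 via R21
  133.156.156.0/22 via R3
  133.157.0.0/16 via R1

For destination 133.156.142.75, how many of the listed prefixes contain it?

Prefixes containing 133.156.142.75:
  133.0.0.0/8 (133.0.0.0 - 133.255.255.255)
  133.156.0.0/15 (133.156.0.0 - 133.157.255.255)
  133.156.128.0/18 (133.156.128.0 - 133.156.191.255)
Total matching entries: 3.

3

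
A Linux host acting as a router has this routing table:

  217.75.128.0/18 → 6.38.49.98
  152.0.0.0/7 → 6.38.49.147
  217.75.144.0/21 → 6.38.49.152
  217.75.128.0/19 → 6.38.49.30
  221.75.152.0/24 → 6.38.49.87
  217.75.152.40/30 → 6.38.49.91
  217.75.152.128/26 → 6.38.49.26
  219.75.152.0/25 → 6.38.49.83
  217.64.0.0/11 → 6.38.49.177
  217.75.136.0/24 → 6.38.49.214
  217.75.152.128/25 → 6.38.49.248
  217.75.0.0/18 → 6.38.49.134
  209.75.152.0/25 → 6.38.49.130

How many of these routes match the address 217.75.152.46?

3

Prefixes containing 217.75.152.46:
  217.64.0.0/11 (217.64.0.0 - 217.95.255.255)
  217.75.128.0/18 (217.75.128.0 - 217.75.191.255)
  217.75.128.0/19 (217.75.128.0 - 217.75.159.255)
Total matching entries: 3.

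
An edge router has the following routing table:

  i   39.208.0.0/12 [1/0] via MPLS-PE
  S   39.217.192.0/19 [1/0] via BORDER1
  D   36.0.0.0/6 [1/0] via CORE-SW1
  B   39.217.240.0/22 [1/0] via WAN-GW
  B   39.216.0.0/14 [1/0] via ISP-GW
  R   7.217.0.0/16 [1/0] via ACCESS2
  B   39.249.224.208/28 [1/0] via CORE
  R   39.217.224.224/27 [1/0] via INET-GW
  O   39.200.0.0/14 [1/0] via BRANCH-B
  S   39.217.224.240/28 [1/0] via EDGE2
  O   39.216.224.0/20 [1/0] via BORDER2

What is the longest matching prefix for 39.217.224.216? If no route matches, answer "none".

39.216.0.0/14

Entries matching 39.217.224.216:
  36.0.0.0/6 (36.0.0.0 - 39.255.255.255)
  39.208.0.0/12 (39.208.0.0 - 39.223.255.255)
  39.216.0.0/14 (39.216.0.0 - 39.219.255.255)
Most specific is 39.216.0.0/14.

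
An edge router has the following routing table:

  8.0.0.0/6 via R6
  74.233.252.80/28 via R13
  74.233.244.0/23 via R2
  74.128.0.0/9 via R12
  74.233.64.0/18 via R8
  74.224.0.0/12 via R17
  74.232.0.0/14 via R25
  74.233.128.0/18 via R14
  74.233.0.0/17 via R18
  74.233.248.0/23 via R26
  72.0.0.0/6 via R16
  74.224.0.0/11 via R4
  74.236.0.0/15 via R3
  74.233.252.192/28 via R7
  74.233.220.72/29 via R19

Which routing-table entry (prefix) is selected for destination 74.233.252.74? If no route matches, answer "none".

74.232.0.0/14

Entries matching 74.233.252.74:
  72.0.0.0/6 (72.0.0.0 - 75.255.255.255)
  74.128.0.0/9 (74.128.0.0 - 74.255.255.255)
  74.224.0.0/11 (74.224.0.0 - 74.255.255.255)
  74.224.0.0/12 (74.224.0.0 - 74.239.255.255)
  74.232.0.0/14 (74.232.0.0 - 74.235.255.255)
Most specific is 74.232.0.0/14.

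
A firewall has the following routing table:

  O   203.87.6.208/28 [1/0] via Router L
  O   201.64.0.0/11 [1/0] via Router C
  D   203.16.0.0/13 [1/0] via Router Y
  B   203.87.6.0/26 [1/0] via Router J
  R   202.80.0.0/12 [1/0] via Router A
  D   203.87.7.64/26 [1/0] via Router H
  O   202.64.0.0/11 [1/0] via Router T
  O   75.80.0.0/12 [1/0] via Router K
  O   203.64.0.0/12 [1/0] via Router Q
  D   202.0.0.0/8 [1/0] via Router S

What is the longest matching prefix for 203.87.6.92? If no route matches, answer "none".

203.87.6.92 is outside every listed prefix and there is no default route.

none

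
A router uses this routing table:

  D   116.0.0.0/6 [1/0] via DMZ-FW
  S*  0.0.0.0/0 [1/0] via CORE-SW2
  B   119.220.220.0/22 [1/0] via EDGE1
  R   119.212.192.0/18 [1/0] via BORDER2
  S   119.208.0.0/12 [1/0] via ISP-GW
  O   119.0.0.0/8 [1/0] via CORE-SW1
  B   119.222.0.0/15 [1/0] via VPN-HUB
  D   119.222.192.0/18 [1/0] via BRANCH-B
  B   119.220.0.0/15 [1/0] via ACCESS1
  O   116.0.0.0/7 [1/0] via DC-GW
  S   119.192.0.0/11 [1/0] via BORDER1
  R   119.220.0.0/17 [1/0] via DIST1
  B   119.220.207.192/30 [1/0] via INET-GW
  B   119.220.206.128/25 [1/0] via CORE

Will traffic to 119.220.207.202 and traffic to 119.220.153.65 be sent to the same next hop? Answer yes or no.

119.220.207.202: longest match 119.220.0.0/15 -> ACCESS1
119.220.153.65: longest match 119.220.0.0/15 -> ACCESS1

yes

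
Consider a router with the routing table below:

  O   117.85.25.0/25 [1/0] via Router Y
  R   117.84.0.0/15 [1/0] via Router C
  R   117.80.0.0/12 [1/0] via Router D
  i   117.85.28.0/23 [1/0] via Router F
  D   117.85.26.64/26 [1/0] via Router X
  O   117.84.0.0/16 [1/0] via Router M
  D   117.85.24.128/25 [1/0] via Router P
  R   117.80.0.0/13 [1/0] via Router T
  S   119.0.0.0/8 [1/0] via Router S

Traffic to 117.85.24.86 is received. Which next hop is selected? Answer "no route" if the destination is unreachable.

Router C

Routes whose prefix contains 117.85.24.86:
  117.80.0.0/12 (117.80.0.0 - 117.95.255.255) -> Router D
  117.80.0.0/13 (117.80.0.0 - 117.87.255.255) -> Router T
  117.84.0.0/15 (117.84.0.0 - 117.85.255.255) -> Router C
More-specific entries that do NOT match:
  117.85.26.64/26 (117.85.26.64 - 117.85.26.127) does not contain 117.85.24.86
  117.85.25.0/25 (117.85.25.0 - 117.85.25.127) does not contain 117.85.24.86
  117.85.24.128/25 (117.85.24.128 - 117.85.24.255) does not contain 117.85.24.86
  117.85.28.0/23 (117.85.28.0 - 117.85.29.255) does not contain 117.85.24.86
  117.84.0.0/16 (117.84.0.0 - 117.84.255.255) does not contain 117.85.24.86
Longest matching prefix is /15 -> next hop Router C.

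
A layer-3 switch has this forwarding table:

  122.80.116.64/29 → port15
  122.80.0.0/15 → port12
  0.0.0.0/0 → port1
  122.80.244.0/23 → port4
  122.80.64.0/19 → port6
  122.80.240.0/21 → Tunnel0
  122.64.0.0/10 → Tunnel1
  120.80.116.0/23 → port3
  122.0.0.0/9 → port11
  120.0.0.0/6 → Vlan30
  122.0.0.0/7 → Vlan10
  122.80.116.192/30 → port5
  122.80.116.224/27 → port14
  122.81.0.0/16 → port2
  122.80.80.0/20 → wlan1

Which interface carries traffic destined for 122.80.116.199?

port12

Routes whose prefix contains 122.80.116.199:
  0.0.0.0/0 (default, matches everything) -> port1
  120.0.0.0/6 (120.0.0.0 - 123.255.255.255) -> Vlan30
  122.0.0.0/7 (122.0.0.0 - 123.255.255.255) -> Vlan10
  122.0.0.0/9 (122.0.0.0 - 122.127.255.255) -> port11
  122.64.0.0/10 (122.64.0.0 - 122.127.255.255) -> Tunnel1
  122.80.0.0/15 (122.80.0.0 - 122.81.255.255) -> port12
More-specific entries that do NOT match:
  122.80.116.192/30 (122.80.116.192 - 122.80.116.195) does not contain 122.80.116.199
  122.80.116.64/29 (122.80.116.64 - 122.80.116.71) does not contain 122.80.116.199
  122.80.116.224/27 (122.80.116.224 - 122.80.116.255) does not contain 122.80.116.199
  122.80.244.0/23 (122.80.244.0 - 122.80.245.255) does not contain 122.80.116.199
  120.80.116.0/23 (120.80.116.0 - 120.80.117.255) does not contain 122.80.116.199
  122.80.240.0/21 (122.80.240.0 - 122.80.247.255) does not contain 122.80.116.199
  122.80.80.0/20 (122.80.80.0 - 122.80.95.255) does not contain 122.80.116.199
  122.80.64.0/19 (122.80.64.0 - 122.80.95.255) does not contain 122.80.116.199
  122.81.0.0/16 (122.81.0.0 - 122.81.255.255) does not contain 122.80.116.199
Longest matching prefix is /15 -> interface port12.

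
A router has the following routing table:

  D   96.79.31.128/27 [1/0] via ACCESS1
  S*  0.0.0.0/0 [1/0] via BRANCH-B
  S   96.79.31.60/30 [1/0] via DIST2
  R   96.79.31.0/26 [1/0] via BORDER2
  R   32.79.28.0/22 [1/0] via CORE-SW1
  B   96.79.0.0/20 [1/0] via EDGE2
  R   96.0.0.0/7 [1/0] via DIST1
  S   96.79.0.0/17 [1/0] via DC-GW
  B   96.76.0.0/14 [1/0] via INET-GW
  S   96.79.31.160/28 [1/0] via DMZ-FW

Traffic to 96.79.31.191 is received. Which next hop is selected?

DC-GW

Routes whose prefix contains 96.79.31.191:
  0.0.0.0/0 (default, matches everything) -> BRANCH-B
  96.0.0.0/7 (96.0.0.0 - 97.255.255.255) -> DIST1
  96.76.0.0/14 (96.76.0.0 - 96.79.255.255) -> INET-GW
  96.79.0.0/17 (96.79.0.0 - 96.79.127.255) -> DC-GW
More-specific entries that do NOT match:
  96.79.31.60/30 (96.79.31.60 - 96.79.31.63) does not contain 96.79.31.191
  96.79.31.160/28 (96.79.31.160 - 96.79.31.175) does not contain 96.79.31.191
  96.79.31.128/27 (96.79.31.128 - 96.79.31.159) does not contain 96.79.31.191
  96.79.31.0/26 (96.79.31.0 - 96.79.31.63) does not contain 96.79.31.191
  32.79.28.0/22 (32.79.28.0 - 32.79.31.255) does not contain 96.79.31.191
  96.79.0.0/20 (96.79.0.0 - 96.79.15.255) does not contain 96.79.31.191
Longest matching prefix is /17 -> next hop DC-GW.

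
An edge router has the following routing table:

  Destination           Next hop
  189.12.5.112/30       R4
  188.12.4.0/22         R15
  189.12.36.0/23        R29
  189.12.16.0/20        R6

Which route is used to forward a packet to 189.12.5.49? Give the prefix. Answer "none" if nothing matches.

none

189.12.5.49 is outside every listed prefix and there is no default route.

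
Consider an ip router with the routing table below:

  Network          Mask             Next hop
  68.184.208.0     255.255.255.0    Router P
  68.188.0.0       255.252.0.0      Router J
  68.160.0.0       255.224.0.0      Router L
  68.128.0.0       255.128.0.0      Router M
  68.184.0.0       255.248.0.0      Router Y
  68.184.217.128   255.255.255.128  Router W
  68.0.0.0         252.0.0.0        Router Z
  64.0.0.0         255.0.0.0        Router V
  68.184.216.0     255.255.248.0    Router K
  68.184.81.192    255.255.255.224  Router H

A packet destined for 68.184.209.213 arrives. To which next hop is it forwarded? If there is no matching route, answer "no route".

Router Y

Routes whose prefix contains 68.184.209.213:
  68.0.0.0/6 (68.0.0.0 - 71.255.255.255) -> Router Z
  68.128.0.0/9 (68.128.0.0 - 68.255.255.255) -> Router M
  68.160.0.0/11 (68.160.0.0 - 68.191.255.255) -> Router L
  68.184.0.0/13 (68.184.0.0 - 68.191.255.255) -> Router Y
More-specific entries that do NOT match:
  68.184.81.192/27 (68.184.81.192 - 68.184.81.223) does not contain 68.184.209.213
  68.184.217.128/25 (68.184.217.128 - 68.184.217.255) does not contain 68.184.209.213
  68.184.208.0/24 (68.184.208.0 - 68.184.208.255) does not contain 68.184.209.213
  68.184.216.0/21 (68.184.216.0 - 68.184.223.255) does not contain 68.184.209.213
  68.188.0.0/14 (68.188.0.0 - 68.191.255.255) does not contain 68.184.209.213
Longest matching prefix is /13 -> next hop Router Y.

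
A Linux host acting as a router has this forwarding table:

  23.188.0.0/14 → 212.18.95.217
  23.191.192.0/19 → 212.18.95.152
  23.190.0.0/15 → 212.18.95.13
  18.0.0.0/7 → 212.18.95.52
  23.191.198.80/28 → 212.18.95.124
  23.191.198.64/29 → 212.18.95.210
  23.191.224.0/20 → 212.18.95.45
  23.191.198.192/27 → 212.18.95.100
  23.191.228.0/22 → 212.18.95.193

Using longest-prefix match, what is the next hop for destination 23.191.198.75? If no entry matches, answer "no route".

Routes whose prefix contains 23.191.198.75:
  23.188.0.0/14 (23.188.0.0 - 23.191.255.255) -> 212.18.95.217
  23.190.0.0/15 (23.190.0.0 - 23.191.255.255) -> 212.18.95.13
  23.191.192.0/19 (23.191.192.0 - 23.191.223.255) -> 212.18.95.152
More-specific entries that do NOT match:
  23.191.198.64/29 (23.191.198.64 - 23.191.198.71) does not contain 23.191.198.75
  23.191.198.80/28 (23.191.198.80 - 23.191.198.95) does not contain 23.191.198.75
  23.191.198.192/27 (23.191.198.192 - 23.191.198.223) does not contain 23.191.198.75
  23.191.228.0/22 (23.191.228.0 - 23.191.231.255) does not contain 23.191.198.75
  23.191.224.0/20 (23.191.224.0 - 23.191.239.255) does not contain 23.191.198.75
Longest matching prefix is /19 -> next hop 212.18.95.152.

212.18.95.152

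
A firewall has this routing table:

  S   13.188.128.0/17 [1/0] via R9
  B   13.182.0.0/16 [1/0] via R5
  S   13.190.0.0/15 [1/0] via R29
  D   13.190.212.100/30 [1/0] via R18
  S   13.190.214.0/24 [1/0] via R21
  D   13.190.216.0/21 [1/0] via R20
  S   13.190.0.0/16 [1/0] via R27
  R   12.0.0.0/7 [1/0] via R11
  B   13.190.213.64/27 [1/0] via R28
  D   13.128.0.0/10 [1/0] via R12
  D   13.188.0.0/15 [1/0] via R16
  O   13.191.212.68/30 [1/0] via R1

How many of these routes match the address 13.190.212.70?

Prefixes containing 13.190.212.70:
  12.0.0.0/7 (12.0.0.0 - 13.255.255.255)
  13.128.0.0/10 (13.128.0.0 - 13.191.255.255)
  13.190.0.0/15 (13.190.0.0 - 13.191.255.255)
  13.190.0.0/16 (13.190.0.0 - 13.190.255.255)
Total matching entries: 4.

4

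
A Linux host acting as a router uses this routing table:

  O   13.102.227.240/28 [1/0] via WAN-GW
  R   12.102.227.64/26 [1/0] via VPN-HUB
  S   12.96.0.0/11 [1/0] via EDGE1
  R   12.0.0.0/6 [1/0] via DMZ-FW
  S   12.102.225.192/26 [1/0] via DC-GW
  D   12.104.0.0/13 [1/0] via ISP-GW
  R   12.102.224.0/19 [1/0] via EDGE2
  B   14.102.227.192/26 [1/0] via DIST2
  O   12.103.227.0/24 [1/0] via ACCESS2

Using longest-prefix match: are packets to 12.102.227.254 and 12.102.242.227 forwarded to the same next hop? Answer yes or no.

12.102.227.254: longest match 12.102.224.0/19 -> EDGE2
12.102.242.227: longest match 12.102.224.0/19 -> EDGE2

yes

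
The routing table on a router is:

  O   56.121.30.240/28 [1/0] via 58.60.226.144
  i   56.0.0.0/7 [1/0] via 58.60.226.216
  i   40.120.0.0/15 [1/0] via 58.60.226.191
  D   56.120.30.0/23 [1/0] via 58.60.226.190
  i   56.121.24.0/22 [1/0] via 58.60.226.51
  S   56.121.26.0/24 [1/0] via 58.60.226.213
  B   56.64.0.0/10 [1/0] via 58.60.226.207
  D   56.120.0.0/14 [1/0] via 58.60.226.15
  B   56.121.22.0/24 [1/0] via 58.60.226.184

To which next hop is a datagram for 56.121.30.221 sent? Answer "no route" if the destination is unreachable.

Routes whose prefix contains 56.121.30.221:
  56.0.0.0/7 (56.0.0.0 - 57.255.255.255) -> 58.60.226.216
  56.64.0.0/10 (56.64.0.0 - 56.127.255.255) -> 58.60.226.207
  56.120.0.0/14 (56.120.0.0 - 56.123.255.255) -> 58.60.226.15
More-specific entries that do NOT match:
  56.121.30.240/28 (56.121.30.240 - 56.121.30.255) does not contain 56.121.30.221
  56.121.26.0/24 (56.121.26.0 - 56.121.26.255) does not contain 56.121.30.221
  56.121.22.0/24 (56.121.22.0 - 56.121.22.255) does not contain 56.121.30.221
  56.120.30.0/23 (56.120.30.0 - 56.120.31.255) does not contain 56.121.30.221
  56.121.24.0/22 (56.121.24.0 - 56.121.27.255) does not contain 56.121.30.221
  40.120.0.0/15 (40.120.0.0 - 40.121.255.255) does not contain 56.121.30.221
Longest matching prefix is /14 -> next hop 58.60.226.15.

58.60.226.15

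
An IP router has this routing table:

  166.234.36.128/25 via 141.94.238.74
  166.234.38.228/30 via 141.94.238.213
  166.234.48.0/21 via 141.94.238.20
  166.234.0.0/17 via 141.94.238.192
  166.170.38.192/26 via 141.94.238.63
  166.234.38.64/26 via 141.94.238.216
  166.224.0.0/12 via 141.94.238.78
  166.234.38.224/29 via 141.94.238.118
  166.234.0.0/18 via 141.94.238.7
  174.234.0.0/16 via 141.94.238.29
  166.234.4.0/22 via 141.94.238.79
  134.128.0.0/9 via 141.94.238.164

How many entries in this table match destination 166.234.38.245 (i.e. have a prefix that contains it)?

3

Prefixes containing 166.234.38.245:
  166.224.0.0/12 (166.224.0.0 - 166.239.255.255)
  166.234.0.0/17 (166.234.0.0 - 166.234.127.255)
  166.234.0.0/18 (166.234.0.0 - 166.234.63.255)
Total matching entries: 3.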